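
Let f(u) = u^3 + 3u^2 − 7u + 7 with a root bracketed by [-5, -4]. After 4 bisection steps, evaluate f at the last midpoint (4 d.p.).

-1.2903

u = -4.5 gives f = 8.125, positive; keep [-5, -4.5]
u = -4.75 gives f = 0.765625, positive; keep [-5, -4.75]
u = -4.875 gives f = -3.435547, negative; keep [-4.875, -4.75]
u = -4.8125 gives f = -1.2903, negative; keep [-4.8125, -4.75]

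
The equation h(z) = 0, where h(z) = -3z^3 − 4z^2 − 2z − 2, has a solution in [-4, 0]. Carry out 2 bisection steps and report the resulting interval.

h(-2) = 10 > 0, so the root lies in [-2, 0]
h(-1) = -1 < 0, so the root lies in [-2, -1]

[-2, -1]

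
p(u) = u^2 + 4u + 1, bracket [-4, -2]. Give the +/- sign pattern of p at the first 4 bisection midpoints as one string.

--+-

midpoint -3: p = -2 < 0 → [-4, -3]
midpoint -3.5: p = -0.75 < 0 → [-4, -3.5]
midpoint -3.75: p = 0.0625 > 0 → [-3.75, -3.5]
midpoint -3.625: p = -0.3594 < 0 → [-3.75, -3.625]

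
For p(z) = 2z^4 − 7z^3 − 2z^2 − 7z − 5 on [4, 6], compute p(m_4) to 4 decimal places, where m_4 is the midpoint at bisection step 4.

m = 5, p(m) = 285 (+); new bracket [4, 5]
m = 4.5, p(m) = 105.25 (+); new bracket [4, 4.5]
m = 4.25, p(m) = 44.273438 (+); new bracket [4, 4.25]
m = 4.125, p(m) = 19.8306 (+); new bracket [4, 4.125]

19.8306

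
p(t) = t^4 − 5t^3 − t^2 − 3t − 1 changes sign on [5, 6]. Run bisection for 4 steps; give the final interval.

[5.25, 5.3125]

midpoint 5.5: p = 35.4375 > 0 → [5, 5.5]
midpoint 5.25: p = -8.136719 < 0 → [5.25, 5.5]
midpoint 5.375: p = 12.217041 > 0 → [5.25, 5.375]
midpoint 5.3125: p = 1.6939 > 0 → [5.25, 5.3125]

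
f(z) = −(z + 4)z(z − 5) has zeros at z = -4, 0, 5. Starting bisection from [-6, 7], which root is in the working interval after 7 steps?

5

m = 0.5, f(m) = 10.125 (+); new bracket [0.5, 7]
m = 3.75, f(m) = 36.328125 (+); new bracket [3.75, 7]
m = 5.375, f(m) = -18.896484 (−); new bracket [3.75, 5.375]
m = 4.5625, f(m) = 17.0916 (+); new bracket [4.5625, 5.375]
m = 4.96875, f(m) = 1.3926 (+); new bracket [4.96875, 5.375]
m = 5.171875, f(m) = -8.153 (−); new bracket [4.96875, 5.171875]
m = 5.0703125, f(m) = -3.2336 (−); new bracket [4.96875, 5.0703125]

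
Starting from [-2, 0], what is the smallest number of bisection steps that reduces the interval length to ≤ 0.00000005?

Width after n steps is 2/2^n. Need 2^n ≥ 2/0.00000005 = 40000000.
2^25 = 33554432 < 40000000 ≤ 2^26 = 67108864, so n = 26.

26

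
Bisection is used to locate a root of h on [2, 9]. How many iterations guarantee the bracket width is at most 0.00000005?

Width after n steps is 7/2^n. Need 2^n ≥ 7/0.00000005 = 140000000.
2^27 = 134217728 < 140000000 ≤ 2^28 = 268435456, so n = 28.

28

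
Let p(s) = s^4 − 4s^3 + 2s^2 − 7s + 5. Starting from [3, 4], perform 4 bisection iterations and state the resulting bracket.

midpoint 3.5: p = -16.4375 < 0 → [3.5, 4]
midpoint 3.75: p = -6.308594 < 0 → [3.75, 4]
midpoint 3.875: p = 0.633057 > 0 → [3.75, 3.875]
midpoint 3.8125: p = -3.0076 < 0 → [3.8125, 3.875]

[3.8125, 3.875]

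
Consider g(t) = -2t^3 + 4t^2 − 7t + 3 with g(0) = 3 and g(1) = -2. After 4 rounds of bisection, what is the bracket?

t = 0.5 gives g = 0.25, positive; keep [0.5, 1]
t = 0.75 gives g = -0.84375, negative; keep [0.5, 0.75]
t = 0.625 gives g = -0.300781, negative; keep [0.5, 0.625]
t = 0.5625 gives g = -0.0278, negative; keep [0.5, 0.5625]

[0.5, 0.5625]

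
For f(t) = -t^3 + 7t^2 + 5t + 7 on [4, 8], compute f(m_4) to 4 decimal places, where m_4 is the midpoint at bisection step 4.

0.7031

t = 6 gives f = 73, positive; keep [6, 8]
t = 7 gives f = 42, positive; keep [7, 8]
t = 7.5 gives f = 16.375, positive; keep [7.5, 8]
t = 7.75 gives f = 0.7031, positive; keep [7.75, 8]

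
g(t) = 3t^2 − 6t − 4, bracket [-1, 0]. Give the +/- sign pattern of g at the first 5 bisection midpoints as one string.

t = -0.5 gives g = -0.25, negative; keep [-1, -0.5]
t = -0.75 gives g = 2.1875, positive; keep [-0.75, -0.5]
t = -0.625 gives g = 0.921875, positive; keep [-0.625, -0.5]
t = -0.5625 gives g = 0.3242, positive; keep [-0.5625, -0.5]
t = -0.53125 gives g = 0.0342, positive; keep [-0.53125, -0.5]

-++++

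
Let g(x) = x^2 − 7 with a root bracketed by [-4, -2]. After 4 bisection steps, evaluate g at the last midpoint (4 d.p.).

-0.1094

m = -3, g(m) = 2 (+); new bracket [-3, -2]
m = -2.5, g(m) = -0.75 (−); new bracket [-3, -2.5]
m = -2.75, g(m) = 0.5625 (+); new bracket [-2.75, -2.5]
m = -2.625, g(m) = -0.1094 (−); new bracket [-2.75, -2.625]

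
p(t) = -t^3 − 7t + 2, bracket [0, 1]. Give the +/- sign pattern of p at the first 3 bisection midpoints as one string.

-+-

p(0.5) = -1.625 < 0, so the root lies in [0, 0.5]
p(0.25) = 0.234375 > 0, so the root lies in [0.25, 0.5]
p(0.375) = -0.677734 < 0, so the root lies in [0.25, 0.375]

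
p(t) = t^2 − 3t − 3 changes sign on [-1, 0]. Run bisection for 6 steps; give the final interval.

[-0.796875, -0.78125]

m = -0.5, p(m) = -1.25 (−); new bracket [-1, -0.5]
m = -0.75, p(m) = -0.1875 (−); new bracket [-1, -0.75]
m = -0.875, p(m) = 0.390625 (+); new bracket [-0.875, -0.75]
m = -0.8125, p(m) = 0.0977 (+); new bracket [-0.8125, -0.75]
m = -0.78125, p(m) = -0.0459 (−); new bracket [-0.8125, -0.78125]
m = -0.796875, p(m) = 0.0256 (+); new bracket [-0.796875, -0.78125]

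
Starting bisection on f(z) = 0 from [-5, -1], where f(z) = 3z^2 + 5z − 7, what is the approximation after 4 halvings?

z = -3 gives f = 5, positive; keep [-3, -1]
z = -2 gives f = -5, negative; keep [-3, -2]
z = -2.5 gives f = -0.75, negative; keep [-3, -2.5]
z = -2.75 gives f = 1.9375, positive; keep [-2.75, -2.5]

-2.75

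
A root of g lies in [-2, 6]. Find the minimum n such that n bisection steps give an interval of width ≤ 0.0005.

14

Width after n steps is 8/2^n. Need 2^n ≥ 8/0.0005 = 16000.
2^13 = 8192 < 16000 ≤ 2^14 = 16384, so n = 14.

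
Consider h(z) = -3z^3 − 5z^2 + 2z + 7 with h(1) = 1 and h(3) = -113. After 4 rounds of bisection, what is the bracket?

[1, 1.125]

m = 2, h(m) = -33 (−); new bracket [1, 2]
m = 1.5, h(m) = -11.375 (−); new bracket [1, 1.5]
m = 1.25, h(m) = -4.171875 (−); new bracket [1, 1.25]
m = 1.125, h(m) = -1.3496 (−); new bracket [1, 1.125]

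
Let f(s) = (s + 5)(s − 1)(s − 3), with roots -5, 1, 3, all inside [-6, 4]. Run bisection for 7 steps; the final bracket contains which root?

-5

s = -1 gives f = 32, positive; keep [-6, -1]
s = -3.5 gives f = 43.875, positive; keep [-6, -3.5]
s = -4.75 gives f = 11.140625, positive; keep [-6, -4.75]
s = -5.375 gives f = -20.0215, negative; keep [-5.375, -4.75]
s = -5.0625 gives f = -3.0549, negative; keep [-5.0625, -4.75]
s = -4.90625 gives f = 4.3778, positive; keep [-5.0625, -4.90625]
s = -4.984375 gives f = 0.7466, positive; keep [-5.0625, -4.984375]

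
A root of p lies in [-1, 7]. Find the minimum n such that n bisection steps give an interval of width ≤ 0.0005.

Width after n steps is 8/2^n. Need 2^n ≥ 8/0.0005 = 16000.
2^13 = 8192 < 16000 ≤ 2^14 = 16384, so n = 14.

14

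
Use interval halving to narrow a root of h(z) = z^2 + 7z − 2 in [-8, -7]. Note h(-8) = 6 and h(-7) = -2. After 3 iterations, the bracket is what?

[-7.375, -7.25]

h(-7.5) = 1.75 > 0, so the root lies in [-7.5, -7]
h(-7.25) = -0.1875 < 0, so the root lies in [-7.5, -7.25]
h(-7.375) = 0.765625 > 0, so the root lies in [-7.375, -7.25]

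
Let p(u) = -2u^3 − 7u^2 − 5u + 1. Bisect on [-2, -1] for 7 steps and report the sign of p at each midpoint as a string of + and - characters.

midpoint -1.5: p = -0.5 < 0 → [-1.5, -1]
midpoint -1.25: p = 0.21875 > 0 → [-1.5, -1.25]
midpoint -1.375: p = -0.160156 < 0 → [-1.375, -1.25]
midpoint -1.3125: p = 0.0259 > 0 → [-1.375, -1.3125]
midpoint -1.34375: p = -0.0682 < 0 → [-1.34375, -1.3125]
midpoint -1.328125: p = -0.0214 < 0 → [-1.328125, -1.3125]
midpoint -1.3203125: p = 0.0022 > 0 → [-1.328125, -1.3203125]

-+-+--+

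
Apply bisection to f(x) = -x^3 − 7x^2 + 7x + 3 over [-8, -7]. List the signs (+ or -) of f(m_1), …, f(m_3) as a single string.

f(-7.5) = -21.375 < 0, so the root lies in [-8, -7.5]
f(-7.75) = -6.203125 < 0, so the root lies in [-8, -7.75]
f(-7.875) = 2.138672 > 0, so the root lies in [-7.875, -7.75]

--+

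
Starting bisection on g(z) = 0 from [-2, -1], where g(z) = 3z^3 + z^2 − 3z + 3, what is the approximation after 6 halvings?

z = -1.5 gives g = -0.375, negative; keep [-1.5, -1]
z = -1.25 gives g = 2.453125, positive; keep [-1.5, -1.25]
z = -1.375 gives g = 1.216797, positive; keep [-1.5, -1.375]
z = -1.4375 gives g = 0.4675, positive; keep [-1.5, -1.4375]
z = -1.46875 gives g = 0.0582, positive; keep [-1.5, -1.46875]
z = -1.484375 gives g = -0.1554, negative; keep [-1.484375, -1.46875]

-1.484375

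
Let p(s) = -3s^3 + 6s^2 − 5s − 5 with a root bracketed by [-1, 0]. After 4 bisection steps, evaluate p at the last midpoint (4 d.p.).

0.2449

p(-0.5) = -0.625 < 0, so the root lies in [-1, -0.5]
p(-0.75) = 3.390625 > 0, so the root lies in [-0.75, -0.5]
p(-0.625) = 1.201172 > 0, so the root lies in [-0.625, -0.5]
p(-0.5625) = 0.2449 > 0, so the root lies in [-0.5625, -0.5]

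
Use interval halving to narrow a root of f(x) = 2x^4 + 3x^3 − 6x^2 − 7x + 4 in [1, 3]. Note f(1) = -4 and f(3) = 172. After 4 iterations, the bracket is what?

[1.375, 1.5]

m = 2, f(m) = 22 (+); new bracket [1, 2]
m = 1.5, f(m) = 0.25 (+); new bracket [1, 1.5]
m = 1.25, f(m) = -3.382812 (−); new bracket [1.25, 1.5]
m = 1.375, f(m) = -2.021 (−); new bracket [1.375, 1.5]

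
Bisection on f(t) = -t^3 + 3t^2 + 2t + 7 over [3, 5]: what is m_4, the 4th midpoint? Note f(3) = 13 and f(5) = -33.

t = 4 gives f = -1, negative; keep [3, 4]
t = 3.5 gives f = 7.875, positive; keep [3.5, 4]
t = 3.75 gives f = 3.953125, positive; keep [3.75, 4]
t = 3.875 gives f = 1.6113, positive; keep [3.875, 4]

3.875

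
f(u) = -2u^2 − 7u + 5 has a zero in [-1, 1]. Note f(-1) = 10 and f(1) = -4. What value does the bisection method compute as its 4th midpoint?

f(0) = 5 > 0, so the root lies in [0, 1]
f(0.5) = 1 > 0, so the root lies in [0.5, 1]
f(0.75) = -1.375 < 0, so the root lies in [0.5, 0.75]
f(0.625) = -0.1562 < 0, so the root lies in [0.5, 0.625]

0.625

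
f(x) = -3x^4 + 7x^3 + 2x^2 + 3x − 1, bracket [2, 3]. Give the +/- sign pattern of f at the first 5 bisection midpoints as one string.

x = 2.5 gives f = 11.1875, positive; keep [2.5, 3]
x = 2.75 gives f = -3.621094, negative; keep [2.5, 2.75]
x = 2.625 gives f = 4.829346, positive; keep [2.625, 2.75]
x = 2.6875 gives f = 0.8837, positive; keep [2.6875, 2.75]
x = 2.71875 gives f = -1.2965, negative; keep [2.6875, 2.71875]

+-++-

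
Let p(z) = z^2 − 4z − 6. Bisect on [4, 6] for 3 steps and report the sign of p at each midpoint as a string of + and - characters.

-++

z = 5 gives p = -1, negative; keep [5, 6]
z = 5.5 gives p = 2.25, positive; keep [5, 5.5]
z = 5.25 gives p = 0.5625, positive; keep [5, 5.25]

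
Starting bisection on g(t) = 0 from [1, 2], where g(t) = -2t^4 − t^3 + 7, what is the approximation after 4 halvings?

midpoint 1.5: g = -6.5 < 0 → [1, 1.5]
midpoint 1.25: g = 0.164062 > 0 → [1.25, 1.5]
midpoint 1.375: g = -2.748535 < 0 → [1.25, 1.375]
midpoint 1.3125: g = -1.1961 < 0 → [1.25, 1.3125]

1.3125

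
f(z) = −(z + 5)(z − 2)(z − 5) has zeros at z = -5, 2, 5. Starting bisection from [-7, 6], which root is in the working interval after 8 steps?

f(-0.5) = -61.875 < 0, so the root lies in [-7, -0.5]
f(-3.75) = -62.890625 < 0, so the root lies in [-7, -3.75]
f(-5.375) = 28.693359 > 0, so the root lies in [-5.375, -3.75]
f(-4.5625) = -27.4548 < 0, so the root lies in [-5.375, -4.5625]
f(-4.96875) = -2.1709 < 0, so the root lies in [-5.375, -4.96875]
f(-5.171875) = 12.5385 > 0, so the root lies in [-5.171875, -4.96875]
f(-5.0703125) = 5.0063 > 0, so the root lies in [-5.0703125, -4.96875]
f(-5.01953125) = 1.3737 > 0, so the root lies in [-5.01953125, -4.96875]

-5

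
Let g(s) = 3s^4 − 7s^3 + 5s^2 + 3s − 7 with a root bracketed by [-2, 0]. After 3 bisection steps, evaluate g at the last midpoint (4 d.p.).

-2.5352

midpoint -1: g = 5 > 0 → [-1, 0]
midpoint -0.5: g = -6.1875 < 0 → [-1, -0.5]
midpoint -0.75: g = -2.535156 < 0 → [-1, -0.75]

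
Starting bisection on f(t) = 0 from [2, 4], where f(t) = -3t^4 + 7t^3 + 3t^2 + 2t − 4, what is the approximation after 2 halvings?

midpoint 3: f = -25 < 0 → [2, 3]
midpoint 2.5: f = 11.9375 > 0 → [2.5, 3]

2.5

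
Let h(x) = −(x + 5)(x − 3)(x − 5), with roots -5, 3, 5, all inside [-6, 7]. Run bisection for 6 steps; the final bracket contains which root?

-5

m = 0.5, h(m) = -61.875 (−); new bracket [-6, 0.5]
m = -2.75, h(m) = -100.265625 (−); new bracket [-6, -2.75]
m = -4.375, h(m) = -43.212891 (−); new bracket [-6, -4.375]
m = -5.1875, h(m) = 15.6394 (+); new bracket [-5.1875, -4.375]
m = -4.78125, h(m) = -16.6491 (−); new bracket [-5.1875, -4.78125]
m = -4.984375, h(m) = -1.2456 (−); new bracket [-5.1875, -4.984375]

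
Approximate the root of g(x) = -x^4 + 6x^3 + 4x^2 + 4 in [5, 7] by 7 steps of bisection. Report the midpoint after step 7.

m = 6, g(m) = 148 (+); new bracket [6, 7]
m = 6.5, g(m) = 35.6875 (+); new bracket [6.5, 7]
m = 6.75, g(m) = -44.410156 (−); new bracket [6.5, 6.75]
m = 6.625, g(m) = -2.1721 (−); new bracket [6.5, 6.625]
m = 6.5625, g(m) = 17.29 (+); new bracket [6.5625, 6.625]
m = 6.59375, g(m) = 7.6939 (+); new bracket [6.59375, 6.625]
m = 6.609375, g(m) = 2.7949 (+); new bracket [6.609375, 6.625]

6.609375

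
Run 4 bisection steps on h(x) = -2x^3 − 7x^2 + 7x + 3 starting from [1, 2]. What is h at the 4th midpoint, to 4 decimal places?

0.1362

h(1.5) = -9 < 0, so the root lies in [1, 1.5]
h(1.25) = -3.09375 < 0, so the root lies in [1, 1.25]
h(1.125) = -0.832031 < 0, so the root lies in [1, 1.125]
h(1.0625) = 0.1362 > 0, so the root lies in [1.0625, 1.125]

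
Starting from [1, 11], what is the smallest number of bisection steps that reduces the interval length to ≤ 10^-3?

14

Width after n steps is 10/2^n. Need 2^n ≥ 10/10^-3 = 10000.
2^13 = 8192 < 10000 ≤ 2^14 = 16384, so n = 14.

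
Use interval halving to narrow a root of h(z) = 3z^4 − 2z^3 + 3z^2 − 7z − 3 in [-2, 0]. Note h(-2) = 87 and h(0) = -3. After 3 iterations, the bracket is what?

z = -1 gives h = 12, positive; keep [-1, 0]
z = -0.5 gives h = 1.6875, positive; keep [-0.5, 0]
z = -0.25 gives h = -1.019531, negative; keep [-0.5, -0.25]

[-0.5, -0.25]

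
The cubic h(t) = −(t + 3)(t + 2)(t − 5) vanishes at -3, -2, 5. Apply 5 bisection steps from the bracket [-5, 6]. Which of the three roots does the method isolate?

5

midpoint 0.5: h = 39.375 > 0 → [0.5, 6]
midpoint 3.25: h = 57.421875 > 0 → [3.25, 6]
midpoint 4.625: h = 18.943359 > 0 → [4.625, 6]
midpoint 5.3125: h = -18.9954 < 0 → [4.625, 5.3125]
midpoint 4.96875: h = 1.7354 > 0 → [4.96875, 5.3125]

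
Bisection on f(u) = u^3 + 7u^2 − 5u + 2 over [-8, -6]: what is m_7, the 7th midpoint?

midpoint -7: f = 37 > 0 → [-8, -7]
midpoint -7.5: f = 11.375 > 0 → [-8, -7.5]
midpoint -7.75: f = -4.296875 < 0 → [-7.75, -7.5]
midpoint -7.625: f = 3.7871 > 0 → [-7.75, -7.625]
midpoint -7.6875: f = -0.1921 < 0 → [-7.6875, -7.625]
midpoint -7.65625: f = 1.8131 > 0 → [-7.6875, -7.65625]
midpoint -7.671875: f = 0.8144 > 0 → [-7.6875, -7.671875]

-7.671875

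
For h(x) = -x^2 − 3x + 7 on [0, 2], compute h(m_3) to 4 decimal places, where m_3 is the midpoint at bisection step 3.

-1.3125

h(1) = 3 > 0, so the root lies in [1, 2]
h(1.5) = 0.25 > 0, so the root lies in [1.5, 2]
h(1.75) = -1.3125 < 0, so the root lies in [1.5, 1.75]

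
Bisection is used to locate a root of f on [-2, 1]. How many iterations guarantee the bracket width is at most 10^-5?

Width after n steps is 3/2^n. Need 2^n ≥ 3/10^-5 = 300000.
2^18 = 262144 < 300000 ≤ 2^19 = 524288, so n = 19.

19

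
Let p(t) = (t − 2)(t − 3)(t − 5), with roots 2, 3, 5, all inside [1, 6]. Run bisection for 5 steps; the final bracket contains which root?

5

t = 3.5 gives p = -1.125, negative; keep [3.5, 6]
t = 4.75 gives p = -1.203125, negative; keep [4.75, 6]
t = 5.375 gives p = 3.005859, positive; keep [4.75, 5.375]
t = 5.0625 gives p = 0.3948, positive; keep [4.75, 5.0625]
t = 4.90625 gives p = -0.5194, negative; keep [4.90625, 5.0625]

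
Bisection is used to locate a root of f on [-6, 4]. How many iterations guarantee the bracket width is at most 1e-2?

10

Width after n steps is 10/2^n. Need 2^n ≥ 10/1e-2 = 1000.
2^9 = 512 < 1000 ≤ 2^10 = 1024, so n = 10.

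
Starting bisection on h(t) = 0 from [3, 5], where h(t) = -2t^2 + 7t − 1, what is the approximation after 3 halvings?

midpoint 4: h = -5 < 0 → [3, 4]
midpoint 3.5: h = -1 < 0 → [3, 3.5]
midpoint 3.25: h = 0.625 > 0 → [3.25, 3.5]

3.25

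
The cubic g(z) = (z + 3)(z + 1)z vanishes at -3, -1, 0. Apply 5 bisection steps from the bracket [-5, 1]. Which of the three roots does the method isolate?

-3

g(-2) = 2 > 0, so the root lies in [-5, -2]
g(-3.5) = -4.375 < 0, so the root lies in [-3.5, -2]
g(-2.75) = 1.203125 > 0, so the root lies in [-3.5, -2.75]
g(-3.125) = -0.8301 < 0, so the root lies in [-3.125, -2.75]
g(-2.9375) = 0.3557 > 0, so the root lies in [-3.125, -2.9375]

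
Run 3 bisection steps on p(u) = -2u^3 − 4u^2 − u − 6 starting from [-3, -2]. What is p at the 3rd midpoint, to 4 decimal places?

midpoint -2.5: p = 2.75 > 0 → [-2.5, -2]
midpoint -2.25: p = -1.21875 < 0 → [-2.5, -2.25]
midpoint -2.375: p = 0.605469 > 0 → [-2.375, -2.25]

0.6055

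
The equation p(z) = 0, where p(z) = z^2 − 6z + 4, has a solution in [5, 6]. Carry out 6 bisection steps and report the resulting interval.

m = 5.5, p(m) = 1.25 (+); new bracket [5, 5.5]
m = 5.25, p(m) = 0.0625 (+); new bracket [5, 5.25]
m = 5.125, p(m) = -0.484375 (−); new bracket [5.125, 5.25]
m = 5.1875, p(m) = -0.2148 (−); new bracket [5.1875, 5.25]
m = 5.21875, p(m) = -0.0771 (−); new bracket [5.21875, 5.25]
m = 5.234375, p(m) = -0.0076 (−); new bracket [5.234375, 5.25]

[5.234375, 5.25]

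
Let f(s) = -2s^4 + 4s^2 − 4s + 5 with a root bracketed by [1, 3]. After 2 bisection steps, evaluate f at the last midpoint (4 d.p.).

m = 2, f(m) = -19 (−); new bracket [1, 2]
m = 1.5, f(m) = -2.125 (−); new bracket [1, 1.5]

-2.1250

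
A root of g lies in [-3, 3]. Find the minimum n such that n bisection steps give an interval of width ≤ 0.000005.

21

Width after n steps is 6/2^n. Need 2^n ≥ 6/0.000005 = 1200000.
2^20 = 1048576 < 1200000 ≤ 2^21 = 2097152, so n = 21.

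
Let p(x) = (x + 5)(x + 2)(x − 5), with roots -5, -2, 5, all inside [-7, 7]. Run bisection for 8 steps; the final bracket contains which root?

5

x = 0 gives p = -50, negative; keep [0, 7]
x = 3.5 gives p = -70.125, negative; keep [3.5, 7]
x = 5.25 gives p = 18.578125, positive; keep [3.5, 5.25]
x = 4.375 gives p = -37.3535, negative; keep [4.375, 5.25]
x = 4.8125 gives p = -12.5339, negative; keep [4.8125, 5.25]
x = 5.03125 gives p = 2.2041, positive; keep [4.8125, 5.03125]
x = 4.921875 gives p = -5.3655, negative; keep [4.921875, 5.03125]
x = 4.9765625 gives p = -1.6313, negative; keep [4.9765625, 5.03125]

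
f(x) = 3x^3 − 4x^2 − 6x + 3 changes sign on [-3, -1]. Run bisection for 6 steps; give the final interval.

midpoint -2: f = -25 < 0 → [-2, -1]
midpoint -1.5: f = -7.125 < 0 → [-1.5, -1]
midpoint -1.25: f = -1.609375 < 0 → [-1.25, -1]
midpoint -1.125: f = 0.416 > 0 → [-1.25, -1.125]
midpoint -1.1875: f = -0.5393 < 0 → [-1.1875, -1.125]
midpoint -1.15625: f = -0.0476 < 0 → [-1.15625, -1.125]

[-1.15625, -1.125]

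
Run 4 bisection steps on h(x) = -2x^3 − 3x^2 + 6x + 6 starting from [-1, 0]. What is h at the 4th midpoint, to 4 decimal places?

0.2173

h(-0.5) = 2.5 > 0, so the root lies in [-1, -0.5]
h(-0.75) = 0.65625 > 0, so the root lies in [-1, -0.75]
h(-0.875) = -0.207031 < 0, so the root lies in [-0.875, -0.75]
h(-0.8125) = 0.2173 > 0, so the root lies in [-0.875, -0.8125]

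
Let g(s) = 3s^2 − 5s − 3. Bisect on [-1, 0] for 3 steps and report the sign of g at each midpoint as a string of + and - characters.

midpoint -0.5: g = 0.25 > 0 → [-0.5, 0]
midpoint -0.25: g = -1.5625 < 0 → [-0.5, -0.25]
midpoint -0.375: g = -0.703125 < 0 → [-0.5, -0.375]

+--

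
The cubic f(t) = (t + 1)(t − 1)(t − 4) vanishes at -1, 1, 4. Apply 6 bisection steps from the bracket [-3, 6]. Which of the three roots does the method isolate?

m = 1.5, f(m) = -3.125 (−); new bracket [1.5, 6]
m = 3.75, f(m) = -3.265625 (−); new bracket [3.75, 6]
m = 4.875, f(m) = 19.919922 (+); new bracket [3.75, 4.875]
m = 4.3125, f(m) = 5.4993 (+); new bracket [3.75, 4.3125]
m = 4.03125, f(m) = 0.4766 (+); new bracket [3.75, 4.03125]
m = 3.890625, f(m) = -1.5462 (−); new bracket [3.890625, 4.03125]

4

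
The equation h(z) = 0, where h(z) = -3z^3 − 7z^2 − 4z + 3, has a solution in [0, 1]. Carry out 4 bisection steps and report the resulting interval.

h(0.5) = -1.125 < 0, so the root lies in [0, 0.5]
h(0.25) = 1.515625 > 0, so the root lies in [0.25, 0.5]
h(0.375) = 0.357422 > 0, so the root lies in [0.375, 0.5]
h(0.4375) = -0.3411 < 0, so the root lies in [0.375, 0.4375]

[0.375, 0.4375]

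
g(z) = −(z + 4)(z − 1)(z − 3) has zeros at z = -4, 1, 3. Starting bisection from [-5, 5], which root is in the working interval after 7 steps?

g(0) = -12 < 0, so the root lies in [-5, 0]
g(-2.5) = -28.875 < 0, so the root lies in [-5, -2.5]
g(-3.75) = -8.015625 < 0, so the root lies in [-5, -3.75]
g(-4.375) = 14.8652 > 0, so the root lies in [-4.375, -3.75]
g(-4.0625) = 2.2346 > 0, so the root lies in [-4.0625, -3.75]
g(-3.90625) = -3.1766 < 0, so the root lies in [-4.0625, -3.90625]
g(-3.984375) = -0.5439 < 0, so the root lies in [-4.0625, -3.984375]

-4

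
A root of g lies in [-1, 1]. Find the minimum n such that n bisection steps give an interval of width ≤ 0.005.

9

Width after n steps is 2/2^n. Need 2^n ≥ 2/0.005 = 400.
2^8 = 256 < 400 ≤ 2^9 = 512, so n = 9.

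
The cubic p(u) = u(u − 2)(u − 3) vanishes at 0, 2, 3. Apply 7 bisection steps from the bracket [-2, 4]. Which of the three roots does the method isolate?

0

midpoint 1: p = 2 > 0 → [-2, 1]
midpoint -0.5: p = -4.375 < 0 → [-0.5, 1]
midpoint 0.25: p = 1.203125 > 0 → [-0.5, 0.25]
midpoint -0.125: p = -0.8301 < 0 → [-0.125, 0.25]
midpoint 0.0625: p = 0.3557 > 0 → [-0.125, 0.0625]
midpoint -0.03125: p = -0.1924 < 0 → [-0.03125, 0.0625]
midpoint 0.015625: p = 0.0925 > 0 → [-0.03125, 0.015625]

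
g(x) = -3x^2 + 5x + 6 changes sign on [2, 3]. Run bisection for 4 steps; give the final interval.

midpoint 2.5: g = -0.25 < 0 → [2, 2.5]
midpoint 2.25: g = 2.0625 > 0 → [2.25, 2.5]
midpoint 2.375: g = 0.953125 > 0 → [2.375, 2.5]
midpoint 2.4375: g = 0.3633 > 0 → [2.4375, 2.5]

[2.4375, 2.5]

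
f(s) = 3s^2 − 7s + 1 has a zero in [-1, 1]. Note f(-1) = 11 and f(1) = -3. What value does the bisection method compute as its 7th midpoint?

s = 0 gives f = 1, positive; keep [0, 1]
s = 0.5 gives f = -1.75, negative; keep [0, 0.5]
s = 0.25 gives f = -0.5625, negative; keep [0, 0.25]
s = 0.125 gives f = 0.1719, positive; keep [0.125, 0.25]
s = 0.1875 gives f = -0.207, negative; keep [0.125, 0.1875]
s = 0.15625 gives f = -0.0205, negative; keep [0.125, 0.15625]
s = 0.140625 gives f = 0.075, positive; keep [0.140625, 0.15625]

0.140625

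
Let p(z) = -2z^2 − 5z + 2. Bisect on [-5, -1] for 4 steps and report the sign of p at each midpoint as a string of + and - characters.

-+++

midpoint -3: p = -1 < 0 → [-3, -1]
midpoint -2: p = 4 > 0 → [-3, -2]
midpoint -2.5: p = 2 > 0 → [-3, -2.5]
midpoint -2.75: p = 0.625 > 0 → [-3, -2.75]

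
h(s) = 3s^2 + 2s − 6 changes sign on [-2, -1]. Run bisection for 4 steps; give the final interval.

midpoint -1.5: h = -2.25 < 0 → [-2, -1.5]
midpoint -1.75: h = -0.3125 < 0 → [-2, -1.75]
midpoint -1.875: h = 0.796875 > 0 → [-1.875, -1.75]
midpoint -1.8125: h = 0.2305 > 0 → [-1.8125, -1.75]

[-1.8125, -1.75]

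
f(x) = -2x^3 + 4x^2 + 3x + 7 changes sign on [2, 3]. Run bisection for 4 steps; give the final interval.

[2.875, 2.9375]

x = 2.5 gives f = 8.25, positive; keep [2.5, 3]
x = 2.75 gives f = 3.90625, positive; keep [2.75, 3]
x = 2.875 gives f = 1.160156, positive; keep [2.875, 3]
x = 2.9375 gives f = -0.3667, negative; keep [2.875, 2.9375]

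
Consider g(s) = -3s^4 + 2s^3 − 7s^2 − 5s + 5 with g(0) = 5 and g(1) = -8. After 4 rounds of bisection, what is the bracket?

[0.5625, 0.625]

midpoint 0.5: g = 0.8125 > 0 → [0.5, 1]
midpoint 0.75: g = -2.792969 < 0 → [0.5, 0.75]
midpoint 0.625: g = -0.828857 < 0 → [0.5, 0.625]
midpoint 0.5625: g = 0.0283 > 0 → [0.5625, 0.625]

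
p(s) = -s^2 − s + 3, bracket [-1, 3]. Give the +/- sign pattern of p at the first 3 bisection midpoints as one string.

+--

p(1) = 1 > 0, so the root lies in [1, 3]
p(2) = -3 < 0, so the root lies in [1, 2]
p(1.5) = -0.75 < 0, so the root lies in [1, 1.5]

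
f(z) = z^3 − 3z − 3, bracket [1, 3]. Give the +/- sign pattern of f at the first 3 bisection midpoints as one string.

midpoint 2: f = -1 < 0 → [2, 3]
midpoint 2.5: f = 5.125 > 0 → [2, 2.5]
midpoint 2.25: f = 1.640625 > 0 → [2, 2.25]

-++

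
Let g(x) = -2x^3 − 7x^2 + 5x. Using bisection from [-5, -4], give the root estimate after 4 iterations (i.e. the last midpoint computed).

midpoint -4.5: g = 18 > 0 → [-4.5, -4]
midpoint -4.25: g = 5.84375 > 0 → [-4.25, -4]
midpoint -4.125: g = 0.644531 > 0 → [-4.125, -4]
midpoint -4.0625: g = -1.7456 < 0 → [-4.125, -4.0625]

-4.0625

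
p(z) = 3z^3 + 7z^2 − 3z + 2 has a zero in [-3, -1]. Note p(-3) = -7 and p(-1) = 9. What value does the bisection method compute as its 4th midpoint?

z = -2 gives p = 12, positive; keep [-3, -2]
z = -2.5 gives p = 6.375, positive; keep [-3, -2.5]
z = -2.75 gives p = 0.796875, positive; keep [-3, -2.75]
z = -2.875 gives p = -2.8066, negative; keep [-2.875, -2.75]

-2.875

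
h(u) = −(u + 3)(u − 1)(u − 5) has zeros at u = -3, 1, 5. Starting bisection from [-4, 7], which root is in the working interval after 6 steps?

5

h(1.5) = 7.875 > 0, so the root lies in [1.5, 7]
h(4.25) = 17.671875 > 0, so the root lies in [4.25, 7]
h(5.625) = -24.931641 < 0, so the root lies in [4.25, 5.625]
h(4.9375) = 1.9534 > 0, so the root lies in [4.9375, 5.625]
h(5.28125) = -9.9715 < 0, so the root lies in [4.9375, 5.28125]
h(5.109375) = -3.6449 < 0, so the root lies in [4.9375, 5.109375]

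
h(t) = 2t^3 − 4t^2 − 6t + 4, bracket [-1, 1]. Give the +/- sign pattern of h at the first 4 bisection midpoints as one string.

++--

m = 0, h(m) = 4 (+); new bracket [0, 1]
m = 0.5, h(m) = 0.25 (+); new bracket [0.5, 1]
m = 0.75, h(m) = -1.90625 (−); new bracket [0.5, 0.75]
m = 0.625, h(m) = -0.8242 (−); new bracket [0.5, 0.625]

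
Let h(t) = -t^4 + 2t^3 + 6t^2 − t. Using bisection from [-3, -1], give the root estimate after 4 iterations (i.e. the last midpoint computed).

m = -2, h(m) = -6 (−); new bracket [-2, -1]
m = -1.5, h(m) = 3.1875 (+); new bracket [-2, -1.5]
m = -1.75, h(m) = 0.027344 (+); new bracket [-2, -1.75]
m = -1.875, h(m) = -2.5745 (−); new bracket [-1.875, -1.75]

-1.875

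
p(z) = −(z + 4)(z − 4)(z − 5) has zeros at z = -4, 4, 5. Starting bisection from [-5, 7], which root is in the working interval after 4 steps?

-4

midpoint 1: p = -60 < 0 → [-5, 1]
midpoint -2: p = -84 < 0 → [-5, -2]
midpoint -3.5: p = -31.875 < 0 → [-5, -3.5]
midpoint -4.25: p = 19.0781 > 0 → [-4.25, -3.5]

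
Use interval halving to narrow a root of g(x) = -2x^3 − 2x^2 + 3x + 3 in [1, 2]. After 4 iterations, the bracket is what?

m = 1.5, g(m) = -3.75 (−); new bracket [1, 1.5]
m = 1.25, g(m) = -0.28125 (−); new bracket [1, 1.25]
m = 1.125, g(m) = 0.996094 (+); new bracket [1.125, 1.25]
m = 1.1875, g(m) = 0.3931 (+); new bracket [1.1875, 1.25]

[1.1875, 1.25]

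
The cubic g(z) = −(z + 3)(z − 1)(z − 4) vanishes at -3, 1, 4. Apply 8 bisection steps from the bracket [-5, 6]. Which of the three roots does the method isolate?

-3

g(0.5) = -6.125 < 0, so the root lies in [-5, 0.5]
g(-2.25) = -15.234375 < 0, so the root lies in [-5, -2.25]
g(-3.625) = 22.041016 > 0, so the root lies in [-3.625, -2.25]
g(-2.9375) = -1.7073 < 0, so the root lies in [-3.625, -2.9375]
g(-3.28125) = 8.7674 > 0, so the root lies in [-3.28125, -2.9375]
g(-3.109375) = 3.1954 > 0, so the root lies in [-3.109375, -2.9375]
g(-3.0234375) = 0.6623 > 0, so the root lies in [-3.0234375, -2.9375]
g(-2.98046875) = -0.5427 < 0, so the root lies in [-3.0234375, -2.98046875]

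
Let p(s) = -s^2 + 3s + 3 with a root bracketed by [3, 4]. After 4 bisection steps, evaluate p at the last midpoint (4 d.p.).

-0.0977

midpoint 3.5: p = 1.25 > 0 → [3.5, 4]
midpoint 3.75: p = 0.1875 > 0 → [3.75, 4]
midpoint 3.875: p = -0.390625 < 0 → [3.75, 3.875]
midpoint 3.8125: p = -0.0977 < 0 → [3.75, 3.8125]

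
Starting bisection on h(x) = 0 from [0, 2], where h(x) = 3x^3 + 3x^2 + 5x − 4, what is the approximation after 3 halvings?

m = 1, h(m) = 7 (+); new bracket [0, 1]
m = 0.5, h(m) = -0.375 (−); new bracket [0.5, 1]
m = 0.75, h(m) = 2.703125 (+); new bracket [0.5, 0.75]

0.75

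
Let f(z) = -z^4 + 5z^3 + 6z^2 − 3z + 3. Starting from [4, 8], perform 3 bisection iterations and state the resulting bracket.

f(6) = -15 < 0, so the root lies in [4, 6]
f(5) = 138 > 0, so the root lies in [5, 6]
f(5.5) = 84.8125 > 0, so the root lies in [5.5, 6]

[5.5, 6]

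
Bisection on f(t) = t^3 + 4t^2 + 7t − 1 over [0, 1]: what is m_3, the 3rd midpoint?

f(0.5) = 3.625 > 0, so the root lies in [0, 0.5]
f(0.25) = 1.015625 > 0, so the root lies in [0, 0.25]
f(0.125) = -0.060547 < 0, so the root lies in [0.125, 0.25]

0.125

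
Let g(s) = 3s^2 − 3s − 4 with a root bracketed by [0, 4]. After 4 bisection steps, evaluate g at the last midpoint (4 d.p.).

s = 2 gives g = 2, positive; keep [0, 2]
s = 1 gives g = -4, negative; keep [1, 2]
s = 1.5 gives g = -1.75, negative; keep [1.5, 2]
s = 1.75 gives g = -0.0625, negative; keep [1.75, 2]

-0.0625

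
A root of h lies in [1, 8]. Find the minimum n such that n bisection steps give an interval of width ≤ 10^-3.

Width after n steps is 7/2^n. Need 2^n ≥ 7/10^-3 = 7000.
2^12 = 4096 < 7000 ≤ 2^13 = 8192, so n = 13.

13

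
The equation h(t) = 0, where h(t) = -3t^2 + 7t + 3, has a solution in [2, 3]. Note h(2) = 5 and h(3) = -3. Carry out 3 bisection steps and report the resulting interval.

[2.625, 2.75]

t = 2.5 gives h = 1.75, positive; keep [2.5, 3]
t = 2.75 gives h = -0.4375, negative; keep [2.5, 2.75]
t = 2.625 gives h = 0.703125, positive; keep [2.625, 2.75]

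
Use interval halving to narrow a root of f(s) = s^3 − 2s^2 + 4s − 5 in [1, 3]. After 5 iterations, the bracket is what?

midpoint 2: f = 3 > 0 → [1, 2]
midpoint 1.5: f = -0.125 < 0 → [1.5, 2]
midpoint 1.75: f = 1.234375 > 0 → [1.5, 1.75]
midpoint 1.625: f = 0.5098 > 0 → [1.5, 1.625]
midpoint 1.5625: f = 0.1819 > 0 → [1.5, 1.5625]

[1.5, 1.5625]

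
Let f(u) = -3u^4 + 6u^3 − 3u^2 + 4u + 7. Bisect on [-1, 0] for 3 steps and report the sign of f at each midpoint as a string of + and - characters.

+-+

u = -0.5 gives f = 3.3125, positive; keep [-1, -0.5]
u = -0.75 gives f = -1.167969, negative; keep [-0.75, -0.5]
u = -0.625 gives f = 1.405518, positive; keep [-0.75, -0.625]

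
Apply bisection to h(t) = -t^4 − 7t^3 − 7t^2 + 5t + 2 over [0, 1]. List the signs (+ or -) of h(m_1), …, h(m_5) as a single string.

+-+-+

t = 0.5 gives h = 1.8125, positive; keep [0.5, 1]
t = 0.75 gives h = -1.457031, negative; keep [0.5, 0.75]
t = 0.625 gives h = 0.529053, positive; keep [0.625, 0.75]
t = 0.6875 gives h = -0.3692, negative; keep [0.625, 0.6875]
t = 0.65625 gives h = 0.1028, positive; keep [0.65625, 0.6875]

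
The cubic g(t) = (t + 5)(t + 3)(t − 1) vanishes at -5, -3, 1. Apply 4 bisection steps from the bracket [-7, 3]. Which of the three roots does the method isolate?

m = -2, g(m) = -9 (−); new bracket [-2, 3]
m = 0.5, g(m) = -9.625 (−); new bracket [0.5, 3]
m = 1.75, g(m) = 24.046875 (+); new bracket [0.5, 1.75]
m = 1.125, g(m) = 3.1582 (+); new bracket [0.5, 1.125]

1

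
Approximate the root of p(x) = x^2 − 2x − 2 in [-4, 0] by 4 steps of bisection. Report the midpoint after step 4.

-0.75

midpoint -2: p = 6 > 0 → [-2, 0]
midpoint -1: p = 1 > 0 → [-1, 0]
midpoint -0.5: p = -0.75 < 0 → [-1, -0.5]
midpoint -0.75: p = 0.0625 > 0 → [-0.75, -0.5]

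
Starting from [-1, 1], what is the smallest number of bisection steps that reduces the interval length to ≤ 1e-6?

21

Width after n steps is 2/2^n. Need 2^n ≥ 2/1e-6 = 2000000.
2^20 = 1048576 < 2000000 ≤ 2^21 = 2097152, so n = 21.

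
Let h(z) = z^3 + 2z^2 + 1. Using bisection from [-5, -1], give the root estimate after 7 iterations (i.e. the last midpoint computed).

m = -3, h(m) = -8 (−); new bracket [-3, -1]
m = -2, h(m) = 1 (+); new bracket [-3, -2]
m = -2.5, h(m) = -2.125 (−); new bracket [-2.5, -2]
m = -2.25, h(m) = -0.2656 (−); new bracket [-2.25, -2]
m = -2.125, h(m) = 0.4355 (+); new bracket [-2.25, -2.125]
m = -2.1875, h(m) = 0.1028 (+); new bracket [-2.25, -2.1875]
m = -2.21875, h(m) = -0.0769 (−); new bracket [-2.21875, -2.1875]

-2.21875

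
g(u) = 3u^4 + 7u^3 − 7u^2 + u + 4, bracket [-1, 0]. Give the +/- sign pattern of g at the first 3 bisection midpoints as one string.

g(-0.5) = 1.0625 > 0, so the root lies in [-1, -0.5]
g(-0.75) = -2.691406 < 0, so the root lies in [-0.75, -0.5]
g(-0.625) = -0.610596 < 0, so the root lies in [-0.625, -0.5]

+--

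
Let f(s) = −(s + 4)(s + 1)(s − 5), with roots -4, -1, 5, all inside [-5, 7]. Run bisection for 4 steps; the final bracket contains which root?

5

midpoint 1: f = 40 > 0 → [1, 7]
midpoint 4: f = 40 > 0 → [4, 7]
midpoint 5.5: f = -30.875 < 0 → [4, 5.5]
midpoint 4.75: f = 12.5781 > 0 → [4.75, 5.5]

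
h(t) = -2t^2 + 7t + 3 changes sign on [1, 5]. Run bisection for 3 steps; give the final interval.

[3.5, 4]

t = 3 gives h = 6, positive; keep [3, 5]
t = 4 gives h = -1, negative; keep [3, 4]
t = 3.5 gives h = 3, positive; keep [3.5, 4]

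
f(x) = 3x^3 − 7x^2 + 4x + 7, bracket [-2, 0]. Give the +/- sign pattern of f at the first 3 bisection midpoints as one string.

midpoint -1: f = -7 < 0 → [-1, 0]
midpoint -0.5: f = 2.875 > 0 → [-1, -0.5]
midpoint -0.75: f = -1.203125 < 0 → [-0.75, -0.5]

-+-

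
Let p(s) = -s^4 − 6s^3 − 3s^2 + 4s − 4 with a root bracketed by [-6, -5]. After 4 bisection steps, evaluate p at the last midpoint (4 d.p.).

-6.8391

midpoint -5.5: p = -33.5625 < 0 → [-5.5, -5]
midpoint -5.25: p = 0.839844 > 0 → [-5.5, -5.25]
midpoint -5.375: p = -15.117432 < 0 → [-5.375, -5.25]
midpoint -5.3125: p = -6.8391 < 0 → [-5.3125, -5.25]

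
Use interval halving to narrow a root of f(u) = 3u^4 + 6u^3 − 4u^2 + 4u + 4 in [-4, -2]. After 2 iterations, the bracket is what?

[-3, -2.5]

u = -3 gives f = 37, positive; keep [-3, -2]
u = -2.5 gives f = -7.5625, negative; keep [-3, -2.5]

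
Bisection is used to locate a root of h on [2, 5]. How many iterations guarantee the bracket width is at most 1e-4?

Width after n steps is 3/2^n. Need 2^n ≥ 3/1e-4 = 30000.
2^14 = 16384 < 30000 ≤ 2^15 = 32768, so n = 15.

15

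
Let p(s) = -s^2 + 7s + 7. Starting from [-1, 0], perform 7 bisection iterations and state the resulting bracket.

m = -0.5, p(m) = 3.25 (+); new bracket [-1, -0.5]
m = -0.75, p(m) = 1.1875 (+); new bracket [-1, -0.75]
m = -0.875, p(m) = 0.109375 (+); new bracket [-1, -0.875]
m = -0.9375, p(m) = -0.4414 (−); new bracket [-0.9375, -0.875]
m = -0.90625, p(m) = -0.165 (−); new bracket [-0.90625, -0.875]
m = -0.890625, p(m) = -0.0276 (−); new bracket [-0.890625, -0.875]
m = -0.8828125, p(m) = 0.041 (+); new bracket [-0.890625, -0.8828125]

[-0.890625, -0.8828125]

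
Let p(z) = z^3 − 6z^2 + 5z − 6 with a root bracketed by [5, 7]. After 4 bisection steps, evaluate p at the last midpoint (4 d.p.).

z = 6 gives p = 24, positive; keep [5, 6]
z = 5.5 gives p = 6.375, positive; keep [5, 5.5]
z = 5.25 gives p = -0.421875, negative; keep [5.25, 5.5]
z = 5.375 gives p = 2.8184, positive; keep [5.25, 5.375]

2.8184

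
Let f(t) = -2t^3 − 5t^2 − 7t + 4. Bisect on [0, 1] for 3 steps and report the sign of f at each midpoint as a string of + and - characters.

t = 0.5 gives f = -1, negative; keep [0, 0.5]
t = 0.25 gives f = 1.90625, positive; keep [0.25, 0.5]
t = 0.375 gives f = 0.566406, positive; keep [0.375, 0.5]

-++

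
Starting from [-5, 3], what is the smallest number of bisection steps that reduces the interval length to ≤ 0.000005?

21

Width after n steps is 8/2^n. Need 2^n ≥ 8/0.000005 = 1600000.
2^20 = 1048576 < 1600000 ≤ 2^21 = 2097152, so n = 21.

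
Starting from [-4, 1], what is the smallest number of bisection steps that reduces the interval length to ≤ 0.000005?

Width after n steps is 5/2^n. Need 2^n ≥ 5/0.000005 = 1000000.
2^19 = 524288 < 1000000 ≤ 2^20 = 1048576, so n = 20.

20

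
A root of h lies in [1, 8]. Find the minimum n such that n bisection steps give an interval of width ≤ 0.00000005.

Width after n steps is 7/2^n. Need 2^n ≥ 7/0.00000005 = 140000000.
2^27 = 134217728 < 140000000 ≤ 2^28 = 268435456, so n = 28.

28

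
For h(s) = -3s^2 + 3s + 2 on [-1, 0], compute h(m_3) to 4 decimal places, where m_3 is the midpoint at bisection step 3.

m = -0.5, h(m) = -0.25 (−); new bracket [-0.5, 0]
m = -0.25, h(m) = 1.0625 (+); new bracket [-0.5, -0.25]
m = -0.375, h(m) = 0.453125 (+); new bracket [-0.5, -0.375]

0.4531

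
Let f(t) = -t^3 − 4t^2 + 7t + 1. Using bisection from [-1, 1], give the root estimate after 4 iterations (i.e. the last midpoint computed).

f(0) = 1 > 0, so the root lies in [-1, 0]
f(-0.5) = -3.375 < 0, so the root lies in [-0.5, 0]
f(-0.25) = -0.984375 < 0, so the root lies in [-0.25, 0]
f(-0.125) = 0.0645 > 0, so the root lies in [-0.25, -0.125]

-0.125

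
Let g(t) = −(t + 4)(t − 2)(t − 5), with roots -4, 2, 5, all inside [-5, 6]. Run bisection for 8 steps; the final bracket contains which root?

g(0.5) = -30.375 < 0, so the root lies in [-5, 0.5]
g(-2.25) = -53.921875 < 0, so the root lies in [-5, -2.25]
g(-3.625) = -18.193359 < 0, so the root lies in [-5, -3.625]
g(-4.3125) = 18.3704 > 0, so the root lies in [-4.3125, -3.625]
g(-3.96875) = -1.6729 < 0, so the root lies in [-4.3125, -3.96875]
g(-4.140625) = 7.8932 > 0, so the root lies in [-4.140625, -3.96875]
g(-4.0546875) = 2.9981 > 0, so the root lies in [-4.0546875, -3.96875]
g(-4.01171875) = 0.6349 > 0, so the root lies in [-4.01171875, -3.96875]

-4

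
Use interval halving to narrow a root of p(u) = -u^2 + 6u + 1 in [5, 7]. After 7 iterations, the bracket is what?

m = 6, p(m) = 1 (+); new bracket [6, 7]
m = 6.5, p(m) = -2.25 (−); new bracket [6, 6.5]
m = 6.25, p(m) = -0.5625 (−); new bracket [6, 6.25]
m = 6.125, p(m) = 0.2344 (+); new bracket [6.125, 6.25]
m = 6.1875, p(m) = -0.1602 (−); new bracket [6.125, 6.1875]
m = 6.15625, p(m) = 0.0381 (+); new bracket [6.15625, 6.1875]
m = 6.171875, p(m) = -0.0608 (−); new bracket [6.15625, 6.171875]

[6.15625, 6.171875]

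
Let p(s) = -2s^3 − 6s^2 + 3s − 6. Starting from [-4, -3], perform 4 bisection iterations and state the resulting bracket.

p(-3.5) = -4.25 < 0, so the root lies in [-4, -3.5]
p(-3.75) = 3.84375 > 0, so the root lies in [-3.75, -3.5]
p(-3.625) = -0.449219 < 0, so the root lies in [-3.75, -3.625]
p(-3.6875) = 1.6343 > 0, so the root lies in [-3.6875, -3.625]

[-3.6875, -3.625]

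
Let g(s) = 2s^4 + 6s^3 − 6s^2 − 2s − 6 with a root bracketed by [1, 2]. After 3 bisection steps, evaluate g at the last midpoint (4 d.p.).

g(1.5) = 7.875 > 0, so the root lies in [1, 1.5]
g(1.25) = -1.273438 < 0, so the root lies in [1.25, 1.5]
g(1.375) = 2.652832 > 0, so the root lies in [1.25, 1.375]

2.6528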